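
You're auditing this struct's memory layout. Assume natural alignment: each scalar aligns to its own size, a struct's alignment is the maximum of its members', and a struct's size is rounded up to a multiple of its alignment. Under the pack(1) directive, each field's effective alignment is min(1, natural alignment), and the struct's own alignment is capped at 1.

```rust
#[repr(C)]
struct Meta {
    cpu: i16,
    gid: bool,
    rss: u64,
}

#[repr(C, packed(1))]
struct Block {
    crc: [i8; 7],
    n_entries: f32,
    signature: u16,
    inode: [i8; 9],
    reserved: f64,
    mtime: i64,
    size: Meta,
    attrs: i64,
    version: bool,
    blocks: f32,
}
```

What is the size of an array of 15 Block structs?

Meta: @0: cpu [2B, align 2] → 2; @2: gid [1B, align 1] → 3; +5 pad (align 8); @8: rss [8B, align 8] → 16; size 16, align 8
@0: crc [7B, align 1] → 7
@7: n_entries [4B, align 1] → 11
@11: signature [2B, align 1] → 13
@13: inode [9B, align 1] → 22
@22: reserved [8B, align 1] → 30
@30: mtime [8B, align 1] → 38
@38: size [16B, align 1] → 54
@54: attrs [8B, align 1] → 62
@62: version [1B, align 1] → 63
@63: blocks [4B, align 1] → 67
size 67, align 1
array of 15: 15 × 67 = 1005

1005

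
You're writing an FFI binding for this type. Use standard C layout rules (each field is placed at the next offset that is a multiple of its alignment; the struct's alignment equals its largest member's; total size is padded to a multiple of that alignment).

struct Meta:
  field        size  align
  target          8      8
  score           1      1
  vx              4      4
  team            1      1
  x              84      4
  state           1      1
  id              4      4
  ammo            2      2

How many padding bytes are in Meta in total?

0..8  target  (8B, 8-aligned)
8..9  score  (1B, 1-aligned)
9..12  -- padding (3B)
12..16  vx  (4B, 4-aligned)
16..17  team  (1B, 1-aligned)
17..20  -- padding (3B)
20..104  x  (84B, 4-aligned)
104..105  state  (1B, 1-aligned)
105..108  -- padding (3B)
108..112  id  (4B, 4-aligned)
112..114  ammo  (2B, 2-aligned)
114..120  -- tail padding (6B)
sizeof = 120, alignof = 8
data bytes 105, size 120 → padding 15

15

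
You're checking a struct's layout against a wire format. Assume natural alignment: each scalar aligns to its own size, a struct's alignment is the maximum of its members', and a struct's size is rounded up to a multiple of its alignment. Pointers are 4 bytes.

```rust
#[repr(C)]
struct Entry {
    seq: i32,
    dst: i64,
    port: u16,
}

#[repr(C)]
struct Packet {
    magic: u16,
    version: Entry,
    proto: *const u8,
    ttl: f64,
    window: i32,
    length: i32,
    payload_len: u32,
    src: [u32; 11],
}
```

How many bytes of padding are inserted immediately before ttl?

Entry: seq at 0 (size 4, align 4) → ends 4; pad 4 to align 8 for dst; dst at 8 (size 8, align 8) → ends 16; port at 16 (size 2, align 2) → ends 18; tail pad 6 to reach multiple of 8; total 24 bytes, alignment 8
magic at 0 (size 2, align 2) → ends 2
pad 6 to align 8 for version
version at 8 (size 24, align 8) → ends 32
proto at 32 (size 4, align 4) → ends 36
pad 4 to align 8 for ttl
ttl at 40 (size 8, align 8) → ends 48

4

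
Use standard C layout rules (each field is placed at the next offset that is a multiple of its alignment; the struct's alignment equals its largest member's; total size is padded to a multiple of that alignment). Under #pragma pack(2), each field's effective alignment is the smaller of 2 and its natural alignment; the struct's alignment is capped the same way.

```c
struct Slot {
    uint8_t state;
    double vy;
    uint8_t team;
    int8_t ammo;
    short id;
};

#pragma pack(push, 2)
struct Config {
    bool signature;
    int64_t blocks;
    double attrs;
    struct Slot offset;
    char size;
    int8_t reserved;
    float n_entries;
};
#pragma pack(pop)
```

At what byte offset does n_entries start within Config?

Slot: state at 0 (size 1, align 1) → ends 1; pad 7 to align 8 for vy; vy at 8 (size 8, align 8) → ends 16; team at 16 (size 1, align 1) → ends 17; ammo at 17 (size 1, align 1) → ends 18; id at 18 (size 2, align 2) → ends 20; tail pad 4 to reach multiple of 8; total 24 bytes, alignment 8
signature at 0 (size 1, align 1) → ends 1
pad 1 to align 2 for blocks
blocks at 2 (size 8, align 2) → ends 10
attrs at 10 (size 8, align 2) → ends 18
offset at 18 (size 24, align 2) → ends 42
size at 42 (size 1, align 1) → ends 43
reserved at 43 (size 1, align 1) → ends 44
n_entries at 44 (size 4, align 2) → ends 48

44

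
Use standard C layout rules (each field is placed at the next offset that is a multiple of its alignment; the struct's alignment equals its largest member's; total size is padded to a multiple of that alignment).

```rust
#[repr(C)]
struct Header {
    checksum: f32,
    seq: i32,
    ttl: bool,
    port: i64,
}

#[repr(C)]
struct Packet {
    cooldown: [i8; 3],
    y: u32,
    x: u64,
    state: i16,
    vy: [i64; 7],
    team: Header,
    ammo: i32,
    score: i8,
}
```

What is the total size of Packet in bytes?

112

Header: 0..4  checksum  (4B, 4-aligned); 4..8  seq  (4B, 4-aligned); 8..9  ttl  (1B, 1-aligned); 9..16  -- padding (7B); 16..24  port  (8B, 8-aligned); sizeof = 24, alignof = 8
0..3  cooldown  (3B, 1-aligned)
3..4  -- padding (1B)
4..8  y  (4B, 4-aligned)
8..16  x  (8B, 8-aligned)
16..18  state  (2B, 2-aligned)
18..24  -- padding (6B)
24..80  vy  (56B, 8-aligned)
80..104  team  (24B, 8-aligned)
104..108  ammo  (4B, 4-aligned)
108..109  score  (1B, 1-aligned)
109..112  -- tail padding (3B)
sizeof = 112, alignof = 8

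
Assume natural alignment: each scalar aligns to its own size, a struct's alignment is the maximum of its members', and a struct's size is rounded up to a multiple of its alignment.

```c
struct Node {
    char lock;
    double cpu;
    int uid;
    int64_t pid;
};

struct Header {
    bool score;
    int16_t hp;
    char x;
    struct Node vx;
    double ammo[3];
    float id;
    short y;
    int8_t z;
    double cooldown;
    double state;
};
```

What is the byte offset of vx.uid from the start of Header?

Node: lock at 0 (size 1, align 1) → ends 1; pad 7 to align 8 for cpu; cpu at 8 (size 8, align 8) → ends 16; uid at 16 (size 4, align 4) → ends 20; pad 4 to align 8 for pid; pid at 24 (size 8, align 8) → ends 32; total 32 bytes, alignment 8
score at 0 (size 1, align 1) → ends 1
pad 1 to align 2 for hp
hp at 2 (size 2, align 2) → ends 4
x at 4 (size 1, align 1) → ends 5
pad 3 to align 8 for vx
vx at 8 (size 32, align 8) → ends 40
within Node: uid at 16
8 + 16 = 24

24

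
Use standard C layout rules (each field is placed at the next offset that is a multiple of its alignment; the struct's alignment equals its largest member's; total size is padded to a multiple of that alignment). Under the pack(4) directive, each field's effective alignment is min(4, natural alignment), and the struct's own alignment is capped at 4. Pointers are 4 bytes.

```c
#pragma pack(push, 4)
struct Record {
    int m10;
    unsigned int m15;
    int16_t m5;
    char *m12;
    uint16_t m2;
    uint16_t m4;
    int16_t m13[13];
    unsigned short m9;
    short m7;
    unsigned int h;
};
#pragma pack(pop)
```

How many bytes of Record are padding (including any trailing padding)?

4

m10 at 0 (size 4, align 4) → ends 4
m15 at 4 (size 4, align 4) → ends 8
m5 at 8 (size 2, align 2) → ends 10
pad 2 to align 4 for m12
m12 at 12 (size 4, align 4) → ends 16
m2 at 16 (size 2, align 2) → ends 18
m4 at 18 (size 2, align 2) → ends 20
m13 at 20 (size 26, align 2) → ends 46
m9 at 46 (size 2, align 2) → ends 48
m7 at 48 (size 2, align 2) → ends 50
pad 2 to align 4 for h
h at 52 (size 4, align 4) → ends 56
total 56 bytes, alignment 4
data bytes 52, size 56 → padding 4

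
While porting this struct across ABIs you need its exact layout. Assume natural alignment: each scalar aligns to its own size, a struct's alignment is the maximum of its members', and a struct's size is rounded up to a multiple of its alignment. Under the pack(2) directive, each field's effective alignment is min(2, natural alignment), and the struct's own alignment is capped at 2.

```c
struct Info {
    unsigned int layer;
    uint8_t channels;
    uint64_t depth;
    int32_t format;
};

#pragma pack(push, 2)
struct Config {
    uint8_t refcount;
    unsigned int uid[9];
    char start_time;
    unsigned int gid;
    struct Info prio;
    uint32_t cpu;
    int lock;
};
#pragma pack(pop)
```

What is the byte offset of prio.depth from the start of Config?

Info: layer at 0 (size 4, align 4) → ends 4; channels at 4 (size 1, align 1) → ends 5; pad 3 to align 8 for depth; depth at 8 (size 8, align 8) → ends 16; format at 16 (size 4, align 4) → ends 20; tail pad 4 to reach multiple of 8; total 24 bytes, alignment 8
refcount at 0 (size 1, align 1) → ends 1
pad 1 to align 2 for uid
uid at 2 (size 36, align 2) → ends 38
start_time at 38 (size 1, align 1) → ends 39
pad 1 to align 2 for gid
gid at 40 (size 4, align 2) → ends 44
prio at 44 (size 24, align 2) → ends 68
within Info: depth at 8
44 + 8 = 52

52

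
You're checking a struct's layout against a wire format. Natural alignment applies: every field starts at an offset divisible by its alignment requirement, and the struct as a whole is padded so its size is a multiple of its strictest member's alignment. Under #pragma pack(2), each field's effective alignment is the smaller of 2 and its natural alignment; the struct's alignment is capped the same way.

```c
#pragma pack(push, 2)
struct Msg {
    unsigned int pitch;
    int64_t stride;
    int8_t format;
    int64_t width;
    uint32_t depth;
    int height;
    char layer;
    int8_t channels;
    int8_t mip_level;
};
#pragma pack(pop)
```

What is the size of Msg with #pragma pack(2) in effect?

0..4  pitch  (4B, 2-aligned)
4..12  stride  (8B, 2-aligned)
12..13  format  (1B, 1-aligned)
13..14  -- padding (1B)
14..22  width  (8B, 2-aligned)
22..26  depth  (4B, 2-aligned)
26..30  height  (4B, 2-aligned)
30..31  layer  (1B, 1-aligned)
31..32  channels  (1B, 1-aligned)
32..33  mip_level  (1B, 1-aligned)
33..34  -- tail padding (1B)
sizeof = 34, alignof = 2

34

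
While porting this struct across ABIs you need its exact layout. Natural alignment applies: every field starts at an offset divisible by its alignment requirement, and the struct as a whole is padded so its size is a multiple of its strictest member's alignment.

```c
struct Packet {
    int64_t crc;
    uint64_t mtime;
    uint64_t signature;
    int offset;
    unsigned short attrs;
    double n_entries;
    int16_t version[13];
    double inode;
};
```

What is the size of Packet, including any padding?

crc at 0 (size 8, align 8) → ends 8
mtime at 8 (size 8, align 8) → ends 16
signature at 16 (size 8, align 8) → ends 24
offset at 24 (size 4, align 4) → ends 28
attrs at 28 (size 2, align 2) → ends 30
pad 2 to align 8 for n_entries
n_entries at 32 (size 8, align 8) → ends 40
version at 40 (size 26, align 2) → ends 66
pad 6 to align 8 for inode
inode at 72 (size 8, align 8) → ends 80
total 80 bytes, alignment 8

80 bytes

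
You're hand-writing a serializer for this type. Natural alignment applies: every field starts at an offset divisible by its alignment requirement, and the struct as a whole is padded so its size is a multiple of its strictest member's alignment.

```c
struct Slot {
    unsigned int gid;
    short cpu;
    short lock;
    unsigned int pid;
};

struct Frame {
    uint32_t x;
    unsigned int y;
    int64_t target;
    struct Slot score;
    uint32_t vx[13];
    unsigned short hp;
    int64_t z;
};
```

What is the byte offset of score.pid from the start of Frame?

24

Slot: 0..4  gid  (4B, 4-aligned); 4..6  cpu  (2B, 2-aligned); 6..8  lock  (2B, 2-aligned); 8..12  pid  (4B, 4-aligned); sizeof = 12, alignof = 4
0..4  x  (4B, 4-aligned)
4..8  y  (4B, 4-aligned)
8..16  target  (8B, 8-aligned)
16..28  score  (12B, 4-aligned)
within Slot: pid at 8
16 + 8 = 24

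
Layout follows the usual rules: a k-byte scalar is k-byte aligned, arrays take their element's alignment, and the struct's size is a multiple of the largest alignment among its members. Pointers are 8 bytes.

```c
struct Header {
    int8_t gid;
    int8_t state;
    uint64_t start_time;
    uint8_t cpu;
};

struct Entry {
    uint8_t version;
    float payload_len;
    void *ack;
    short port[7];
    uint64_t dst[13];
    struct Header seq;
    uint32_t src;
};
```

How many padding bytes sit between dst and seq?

Header: 0..1  gid  (1B, 1-aligned); 1..2  state  (1B, 1-aligned); 2..8  -- padding (6B); 8..16  start_time  (8B, 8-aligned); 16..17  cpu  (1B, 1-aligned); 17..24  -- tail padding (7B); sizeof = 24, alignof = 8
0..1  version  (1B, 1-aligned)
1..4  -- padding (3B)
4..8  payload_len  (4B, 4-aligned)
8..16  ack  (8B, 8-aligned)
16..30  port  (14B, 2-aligned)
30..32  -- padding (2B)
32..136  dst  (104B, 8-aligned)
136..160  seq  (24B, 8-aligned)

0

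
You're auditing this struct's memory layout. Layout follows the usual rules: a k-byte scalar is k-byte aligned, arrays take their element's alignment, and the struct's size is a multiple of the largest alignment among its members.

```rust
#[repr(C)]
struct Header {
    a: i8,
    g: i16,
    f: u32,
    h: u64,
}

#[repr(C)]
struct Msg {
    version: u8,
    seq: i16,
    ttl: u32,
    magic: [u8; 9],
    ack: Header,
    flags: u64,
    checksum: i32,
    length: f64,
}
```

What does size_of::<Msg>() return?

64 bytes

Header: a at 0 (size 1, align 1) → ends 1; pad 1 to align 2 for g; g at 2 (size 2, align 2) → ends 4; f at 4 (size 4, align 4) → ends 8; h at 8 (size 8, align 8) → ends 16; total 16 bytes, alignment 8
version at 0 (size 1, align 1) → ends 1
pad 1 to align 2 for seq
seq at 2 (size 2, align 2) → ends 4
ttl at 4 (size 4, align 4) → ends 8
magic at 8 (size 9, align 1) → ends 17
pad 7 to align 8 for ack
ack at 24 (size 16, align 8) → ends 40
flags at 40 (size 8, align 8) → ends 48
checksum at 48 (size 4, align 4) → ends 52
pad 4 to align 8 for length
length at 56 (size 8, align 8) → ends 64
total 64 bytes, alignment 8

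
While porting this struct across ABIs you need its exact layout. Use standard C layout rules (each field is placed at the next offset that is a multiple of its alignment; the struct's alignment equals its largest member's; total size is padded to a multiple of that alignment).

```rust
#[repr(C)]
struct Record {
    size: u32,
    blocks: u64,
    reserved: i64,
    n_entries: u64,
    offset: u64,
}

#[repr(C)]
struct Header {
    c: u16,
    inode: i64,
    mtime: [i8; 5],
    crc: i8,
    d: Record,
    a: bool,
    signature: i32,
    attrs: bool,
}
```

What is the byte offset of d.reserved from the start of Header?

40

Record: size at 0 (size 4, align 4) → ends 4; pad 4 to align 8 for blocks; blocks at 8 (size 8, align 8) → ends 16; reserved at 16 (size 8, align 8) → ends 24; n_entries at 24 (size 8, align 8) → ends 32; offset at 32 (size 8, align 8) → ends 40; total 40 bytes, alignment 8
c at 0 (size 2, align 2) → ends 2
pad 6 to align 8 for inode
inode at 8 (size 8, align 8) → ends 16
mtime at 16 (size 5, align 1) → ends 21
crc at 21 (size 1, align 1) → ends 22
pad 2 to align 8 for d
d at 24 (size 40, align 8) → ends 64
within Record: reserved at 16
24 + 16 = 40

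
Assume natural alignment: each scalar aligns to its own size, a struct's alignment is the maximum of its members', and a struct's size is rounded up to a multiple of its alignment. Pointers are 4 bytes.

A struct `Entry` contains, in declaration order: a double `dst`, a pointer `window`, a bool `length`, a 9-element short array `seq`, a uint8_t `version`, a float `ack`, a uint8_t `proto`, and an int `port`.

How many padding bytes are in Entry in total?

dst at 0 (size 8, align 8) → ends 8
window at 8 (size 4, align 4) → ends 12
length at 12 (size 1, align 1) → ends 13
pad 1 to align 2 for seq
seq at 14 (size 18, align 2) → ends 32
version at 32 (size 1, align 1) → ends 33
pad 3 to align 4 for ack
ack at 36 (size 4, align 4) → ends 40
proto at 40 (size 1, align 1) → ends 41
pad 3 to align 4 for port
port at 44 (size 4, align 4) → ends 48
total 48 bytes, alignment 8
data bytes 41, size 48 → padding 7

7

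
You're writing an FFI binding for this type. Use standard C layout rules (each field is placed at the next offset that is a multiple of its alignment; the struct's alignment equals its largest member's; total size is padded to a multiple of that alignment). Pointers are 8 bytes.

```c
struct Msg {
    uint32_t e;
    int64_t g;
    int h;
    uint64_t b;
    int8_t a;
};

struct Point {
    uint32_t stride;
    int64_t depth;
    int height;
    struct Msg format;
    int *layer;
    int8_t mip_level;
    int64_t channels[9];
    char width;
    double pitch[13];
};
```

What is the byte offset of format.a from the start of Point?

56

Msg: e at 0 (size 4, align 4) → ends 4; pad 4 to align 8 for g; g at 8 (size 8, align 8) → ends 16; h at 16 (size 4, align 4) → ends 20; pad 4 to align 8 for b; b at 24 (size 8, align 8) → ends 32; a at 32 (size 1, align 1) → ends 33; tail pad 7 to reach multiple of 8; total 40 bytes, alignment 8
stride at 0 (size 4, align 4) → ends 4
pad 4 to align 8 for depth
depth at 8 (size 8, align 8) → ends 16
height at 16 (size 4, align 4) → ends 20
pad 4 to align 8 for format
format at 24 (size 40, align 8) → ends 64
within Msg: a at 32
24 + 32 = 56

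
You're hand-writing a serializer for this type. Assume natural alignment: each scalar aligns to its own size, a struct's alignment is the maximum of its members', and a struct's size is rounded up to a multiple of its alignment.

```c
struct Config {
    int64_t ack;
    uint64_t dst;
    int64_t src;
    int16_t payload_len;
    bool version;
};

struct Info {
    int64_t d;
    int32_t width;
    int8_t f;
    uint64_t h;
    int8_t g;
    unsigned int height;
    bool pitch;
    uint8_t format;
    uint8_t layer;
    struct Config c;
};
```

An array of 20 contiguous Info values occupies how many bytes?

1440

Config: 0..8  ack  (8B, 8-aligned); 8..16  dst  (8B, 8-aligned); 16..24  src  (8B, 8-aligned); 24..26  payload_len  (2B, 2-aligned); 26..27  version  (1B, 1-aligned); 27..32  -- tail padding (5B); sizeof = 32, alignof = 8
0..8  d  (8B, 8-aligned)
8..12  width  (4B, 4-aligned)
12..13  f  (1B, 1-aligned)
13..16  -- padding (3B)
16..24  h  (8B, 8-aligned)
24..25  g  (1B, 1-aligned)
25..28  -- padding (3B)
28..32  height  (4B, 4-aligned)
32..33  pitch  (1B, 1-aligned)
33..34  format  (1B, 1-aligned)
34..35  layer  (1B, 1-aligned)
35..40  -- padding (5B)
40..72  c  (32B, 8-aligned)
sizeof = 72, alignof = 8
array of 20: 20 × 72 = 1440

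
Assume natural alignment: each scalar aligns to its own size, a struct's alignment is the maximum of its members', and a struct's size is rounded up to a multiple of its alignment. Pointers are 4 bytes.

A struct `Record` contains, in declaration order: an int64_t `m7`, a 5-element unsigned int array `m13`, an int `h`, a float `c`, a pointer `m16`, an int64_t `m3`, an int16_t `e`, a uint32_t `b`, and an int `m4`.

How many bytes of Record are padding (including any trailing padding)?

0..8  m7  (8B, 8-aligned)
8..28  m13  (20B, 4-aligned)
28..32  h  (4B, 4-aligned)
32..36  c  (4B, 4-aligned)
36..40  m16  (4B, 4-aligned)
40..48  m3  (8B, 8-aligned)
48..50  e  (2B, 2-aligned)
50..52  -- padding (2B)
52..56  b  (4B, 4-aligned)
56..60  m4  (4B, 4-aligned)
60..64  -- tail padding (4B)
sizeof = 64, alignof = 8
data bytes 58, size 64 → padding 6

6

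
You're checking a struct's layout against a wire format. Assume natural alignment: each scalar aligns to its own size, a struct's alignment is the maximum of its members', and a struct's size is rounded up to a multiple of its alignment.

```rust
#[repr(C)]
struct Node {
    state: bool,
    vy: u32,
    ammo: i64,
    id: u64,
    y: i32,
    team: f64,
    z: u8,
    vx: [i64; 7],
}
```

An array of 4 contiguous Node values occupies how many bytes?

416

state at 0 (size 1, align 1) → ends 1
pad 3 to align 4 for vy
vy at 4 (size 4, align 4) → ends 8
ammo at 8 (size 8, align 8) → ends 16
id at 16 (size 8, align 8) → ends 24
y at 24 (size 4, align 4) → ends 28
pad 4 to align 8 for team
team at 32 (size 8, align 8) → ends 40
z at 40 (size 1, align 1) → ends 41
pad 7 to align 8 for vx
vx at 48 (size 56, align 8) → ends 104
total 104 bytes, alignment 8
array of 4: 4 × 104 = 416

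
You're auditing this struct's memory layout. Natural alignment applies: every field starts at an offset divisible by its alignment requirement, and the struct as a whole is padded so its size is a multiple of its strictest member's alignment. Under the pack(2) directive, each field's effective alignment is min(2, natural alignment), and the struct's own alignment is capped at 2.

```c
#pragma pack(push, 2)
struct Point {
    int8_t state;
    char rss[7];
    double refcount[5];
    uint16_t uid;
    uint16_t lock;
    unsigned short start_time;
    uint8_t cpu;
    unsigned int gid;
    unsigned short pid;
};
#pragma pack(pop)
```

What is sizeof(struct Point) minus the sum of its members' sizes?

1

0..1  state  (1B, 1-aligned)
1..8  rss  (7B, 1-aligned)
8..48  refcount  (40B, 2-aligned)
48..50  uid  (2B, 2-aligned)
50..52  lock  (2B, 2-aligned)
52..54  start_time  (2B, 2-aligned)
54..55  cpu  (1B, 1-aligned)
55..56  -- padding (1B)
56..60  gid  (4B, 2-aligned)
60..62  pid  (2B, 2-aligned)
sizeof = 62, alignof = 2
data bytes 61, size 62 → padding 1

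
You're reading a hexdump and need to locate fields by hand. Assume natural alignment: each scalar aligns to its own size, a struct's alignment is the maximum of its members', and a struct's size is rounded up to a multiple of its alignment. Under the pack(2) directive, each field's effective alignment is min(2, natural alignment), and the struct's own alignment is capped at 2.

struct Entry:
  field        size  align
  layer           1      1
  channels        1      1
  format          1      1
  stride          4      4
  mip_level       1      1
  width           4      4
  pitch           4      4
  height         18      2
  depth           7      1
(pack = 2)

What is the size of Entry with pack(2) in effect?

@0: layer [1B, align 1] → 1
@1: channels [1B, align 1] → 2
@2: format [1B, align 1] → 3
+1 pad (align 2)
@4: stride [4B, align 2] → 8
@8: mip_level [1B, align 1] → 9
+1 pad (align 2)
@10: width [4B, align 2] → 14
@14: pitch [4B, align 2] → 18
@18: height [18B, align 2] → 36
@36: depth [7B, align 1] → 43
+1 tail pad (align 2)
size 44, align 2

44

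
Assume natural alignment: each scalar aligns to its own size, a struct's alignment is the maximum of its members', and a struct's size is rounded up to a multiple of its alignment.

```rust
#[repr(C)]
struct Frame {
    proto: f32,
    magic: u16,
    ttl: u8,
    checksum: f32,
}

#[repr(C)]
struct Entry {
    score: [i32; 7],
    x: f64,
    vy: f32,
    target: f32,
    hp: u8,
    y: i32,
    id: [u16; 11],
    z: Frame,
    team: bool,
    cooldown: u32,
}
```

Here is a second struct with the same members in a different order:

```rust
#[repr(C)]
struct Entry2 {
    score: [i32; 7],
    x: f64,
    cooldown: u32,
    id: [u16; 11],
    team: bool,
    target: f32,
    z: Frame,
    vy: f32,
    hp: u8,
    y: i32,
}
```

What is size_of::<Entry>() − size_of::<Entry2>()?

8

Frame: 0..4  proto  (4B, 4-aligned); 4..6  magic  (2B, 2-aligned); 6..7  ttl  (1B, 1-aligned); 7..8  -- padding (1B); 8..12  checksum  (4B, 4-aligned); sizeof = 12, alignof = 4
0..28  score  (28B, 4-aligned)
28..32  -- padding (4B)
32..40  x  (8B, 8-aligned)
40..44  vy  (4B, 4-aligned)
44..48  target  (4B, 4-aligned)
48..49  hp  (1B, 1-aligned)
49..52  -- padding (3B)
52..56  y  (4B, 4-aligned)
56..78  id  (22B, 2-aligned)
78..80  -- padding (2B)
80..92  z  (12B, 4-aligned)
92..93  team  (1B, 1-aligned)
93..96  -- padding (3B)
96..100  cooldown  (4B, 4-aligned)
100..104  -- tail padding (4B)
sizeof = 104, alignof = 8
— Entry2 —
0..28  score  (28B, 4-aligned)
28..32  -- padding (4B)
32..40  x  (8B, 8-aligned)
40..44  cooldown  (4B, 4-aligned)
44..66  id  (22B, 2-aligned)
66..67  team  (1B, 1-aligned)
67..68  -- padding (1B)
68..72  target  (4B, 4-aligned)
72..84  z  (12B, 4-aligned)
84..88  vy  (4B, 4-aligned)
88..89  hp  (1B, 1-aligned)
89..92  -- padding (3B)
92..96  y  (4B, 4-aligned)
sizeof = 96, alignof = 8
104 − 96 = 8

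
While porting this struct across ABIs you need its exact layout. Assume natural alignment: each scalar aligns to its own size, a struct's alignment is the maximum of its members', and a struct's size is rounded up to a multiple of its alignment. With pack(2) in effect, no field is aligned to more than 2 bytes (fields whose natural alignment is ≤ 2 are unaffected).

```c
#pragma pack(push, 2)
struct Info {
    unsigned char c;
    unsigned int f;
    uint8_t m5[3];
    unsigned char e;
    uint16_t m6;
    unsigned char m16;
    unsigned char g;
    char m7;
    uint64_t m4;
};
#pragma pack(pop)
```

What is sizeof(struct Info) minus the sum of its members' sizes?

2

c at 0 (size 1, align 1) → ends 1
pad 1 to align 2 for f
f at 2 (size 4, align 2) → ends 6
m5 at 6 (size 3, align 1) → ends 9
e at 9 (size 1, align 1) → ends 10
m6 at 10 (size 2, align 2) → ends 12
m16 at 12 (size 1, align 1) → ends 13
g at 13 (size 1, align 1) → ends 14
m7 at 14 (size 1, align 1) → ends 15
pad 1 to align 2 for m4
m4 at 16 (size 8, align 2) → ends 24
total 24 bytes, alignment 2
data bytes 22, size 24 → padding 2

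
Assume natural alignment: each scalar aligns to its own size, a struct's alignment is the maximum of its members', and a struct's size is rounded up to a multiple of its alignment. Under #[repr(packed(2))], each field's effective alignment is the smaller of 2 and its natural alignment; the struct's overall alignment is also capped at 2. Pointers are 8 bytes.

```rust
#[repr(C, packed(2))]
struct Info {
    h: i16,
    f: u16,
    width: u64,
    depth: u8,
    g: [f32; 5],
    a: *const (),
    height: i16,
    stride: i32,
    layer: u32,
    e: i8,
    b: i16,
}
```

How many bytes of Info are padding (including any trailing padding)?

2

h at 0 (size 2, align 2) → ends 2
f at 2 (size 2, align 2) → ends 4
width at 4 (size 8, align 2) → ends 12
depth at 12 (size 1, align 1) → ends 13
pad 1 to align 2 for g
g at 14 (size 20, align 2) → ends 34
a at 34 (size 8, align 2) → ends 42
height at 42 (size 2, align 2) → ends 44
stride at 44 (size 4, align 2) → ends 48
layer at 48 (size 4, align 2) → ends 52
e at 52 (size 1, align 1) → ends 53
pad 1 to align 2 for b
b at 54 (size 2, align 2) → ends 56
total 56 bytes, alignment 2
data bytes 54, size 56 → padding 2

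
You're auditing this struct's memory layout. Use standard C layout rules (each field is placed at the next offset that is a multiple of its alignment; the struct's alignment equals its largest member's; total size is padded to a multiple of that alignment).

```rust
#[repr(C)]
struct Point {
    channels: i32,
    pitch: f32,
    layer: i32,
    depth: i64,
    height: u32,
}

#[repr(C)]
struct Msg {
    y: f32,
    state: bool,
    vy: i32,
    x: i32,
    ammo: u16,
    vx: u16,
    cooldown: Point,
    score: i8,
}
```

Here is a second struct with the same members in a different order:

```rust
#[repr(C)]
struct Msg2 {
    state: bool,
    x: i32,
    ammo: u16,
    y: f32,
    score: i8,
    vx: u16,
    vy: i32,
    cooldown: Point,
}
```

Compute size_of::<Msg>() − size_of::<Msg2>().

8

Point: channels at 0 (size 4, align 4) → ends 4; pitch at 4 (size 4, align 4) → ends 8; layer at 8 (size 4, align 4) → ends 12; pad 4 to align 8 for depth; depth at 16 (size 8, align 8) → ends 24; height at 24 (size 4, align 4) → ends 28; tail pad 4 to reach multiple of 8; total 32 bytes, alignment 8
y at 0 (size 4, align 4) → ends 4
state at 4 (size 1, align 1) → ends 5
pad 3 to align 4 for vy
vy at 8 (size 4, align 4) → ends 12
x at 12 (size 4, align 4) → ends 16
ammo at 16 (size 2, align 2) → ends 18
vx at 18 (size 2, align 2) → ends 20
pad 4 to align 8 for cooldown
cooldown at 24 (size 32, align 8) → ends 56
score at 56 (size 1, align 1) → ends 57
tail pad 7 to reach multiple of 8
total 64 bytes, alignment 8
— Msg2 —
state at 0 (size 1, align 1) → ends 1
pad 3 to align 4 for x
x at 4 (size 4, align 4) → ends 8
ammo at 8 (size 2, align 2) → ends 10
pad 2 to align 4 for y
y at 12 (size 4, align 4) → ends 16
score at 16 (size 1, align 1) → ends 17
pad 1 to align 2 for vx
vx at 18 (size 2, align 2) → ends 20
vy at 20 (size 4, align 4) → ends 24
cooldown at 24 (size 32, align 8) → ends 56
total 56 bytes, alignment 8
64 − 56 = 8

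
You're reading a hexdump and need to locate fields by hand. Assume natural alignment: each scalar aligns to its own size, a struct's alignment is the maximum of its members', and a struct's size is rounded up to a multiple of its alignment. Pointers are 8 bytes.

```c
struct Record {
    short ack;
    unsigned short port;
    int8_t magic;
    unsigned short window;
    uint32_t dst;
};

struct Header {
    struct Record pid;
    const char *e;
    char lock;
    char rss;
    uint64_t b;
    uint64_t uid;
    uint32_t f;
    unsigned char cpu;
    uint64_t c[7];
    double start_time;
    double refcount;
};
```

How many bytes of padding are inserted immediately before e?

4

Record: ack at 0 (size 2, align 2) → ends 2; port at 2 (size 2, align 2) → ends 4; magic at 4 (size 1, align 1) → ends 5; pad 1 to align 2 for window; window at 6 (size 2, align 2) → ends 8; dst at 8 (size 4, align 4) → ends 12; total 12 bytes, alignment 4
pid at 0 (size 12, align 4) → ends 12
pad 4 to align 8 for e
e at 16 (size 8, align 8) → ends 24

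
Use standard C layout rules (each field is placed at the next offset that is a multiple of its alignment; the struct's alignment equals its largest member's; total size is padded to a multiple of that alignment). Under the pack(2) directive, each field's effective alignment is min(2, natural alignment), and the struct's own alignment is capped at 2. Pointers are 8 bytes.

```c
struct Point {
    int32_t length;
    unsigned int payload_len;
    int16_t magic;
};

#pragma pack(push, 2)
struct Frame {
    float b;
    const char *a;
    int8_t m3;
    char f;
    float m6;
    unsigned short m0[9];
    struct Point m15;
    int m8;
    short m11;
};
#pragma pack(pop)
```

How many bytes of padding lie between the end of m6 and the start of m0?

0

Point: 0..4  length  (4B, 4-aligned); 4..8  payload_len  (4B, 4-aligned); 8..10  magic  (2B, 2-aligned); 10..12  -- tail padding (2B); sizeof = 12, alignof = 4
0..4  b  (4B, 2-aligned)
4..12  a  (8B, 2-aligned)
12..13  m3  (1B, 1-aligned)
13..14  f  (1B, 1-aligned)
14..18  m6  (4B, 2-aligned)
18..36  m0  (18B, 2-aligned)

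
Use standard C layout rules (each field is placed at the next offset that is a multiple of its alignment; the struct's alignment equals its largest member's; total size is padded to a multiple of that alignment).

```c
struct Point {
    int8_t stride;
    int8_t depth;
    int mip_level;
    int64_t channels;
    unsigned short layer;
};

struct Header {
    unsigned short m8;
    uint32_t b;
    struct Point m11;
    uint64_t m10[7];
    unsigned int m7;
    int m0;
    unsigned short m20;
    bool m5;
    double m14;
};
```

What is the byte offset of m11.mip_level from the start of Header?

Point: @0: stride [1B, align 1] → 1; @1: depth [1B, align 1] → 2; +2 pad (align 4); @4: mip_level [4B, align 4] → 8; @8: channels [8B, align 8] → 16; @16: layer [2B, align 2] → 18; +6 tail pad (align 8); size 24, align 8
@0: m8 [2B, align 2] → 2
+2 pad (align 4)
@4: b [4B, align 4] → 8
@8: m11 [24B, align 8] → 32
within Point: mip_level at 4
8 + 4 = 12

12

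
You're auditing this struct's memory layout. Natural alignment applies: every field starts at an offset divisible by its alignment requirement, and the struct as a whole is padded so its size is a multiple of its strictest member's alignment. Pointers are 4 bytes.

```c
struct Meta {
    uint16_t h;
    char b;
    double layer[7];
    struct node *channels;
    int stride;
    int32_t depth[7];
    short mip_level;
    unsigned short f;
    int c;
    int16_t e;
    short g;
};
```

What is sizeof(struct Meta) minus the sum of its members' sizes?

h at 0 (size 2, align 2) → ends 2
b at 2 (size 1, align 1) → ends 3
pad 5 to align 8 for layer
layer at 8 (size 56, align 8) → ends 64
channels at 64 (size 4, align 4) → ends 68
stride at 68 (size 4, align 4) → ends 72
depth at 72 (size 28, align 4) → ends 100
mip_level at 100 (size 2, align 2) → ends 102
f at 102 (size 2, align 2) → ends 104
c at 104 (size 4, align 4) → ends 108
e at 108 (size 2, align 2) → ends 110
g at 110 (size 2, align 2) → ends 112
total 112 bytes, alignment 8
data bytes 107, size 112 → padding 5

5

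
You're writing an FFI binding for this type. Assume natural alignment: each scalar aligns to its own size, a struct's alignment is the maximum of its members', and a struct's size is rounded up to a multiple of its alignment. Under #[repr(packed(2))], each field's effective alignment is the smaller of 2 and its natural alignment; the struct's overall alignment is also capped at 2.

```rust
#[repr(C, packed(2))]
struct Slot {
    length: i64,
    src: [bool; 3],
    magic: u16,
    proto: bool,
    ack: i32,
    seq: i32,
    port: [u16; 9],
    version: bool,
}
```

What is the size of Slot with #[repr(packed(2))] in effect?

44

0..8  length  (8B, 2-aligned)
8..11  src  (3B, 1-aligned)
11..12  -- padding (1B)
12..14  magic  (2B, 2-aligned)
14..15  proto  (1B, 1-aligned)
15..16  -- padding (1B)
16..20  ack  (4B, 2-aligned)
20..24  seq  (4B, 2-aligned)
24..42  port  (18B, 2-aligned)
42..43  version  (1B, 1-aligned)
43..44  -- tail padding (1B)
sizeof = 44, alignof = 2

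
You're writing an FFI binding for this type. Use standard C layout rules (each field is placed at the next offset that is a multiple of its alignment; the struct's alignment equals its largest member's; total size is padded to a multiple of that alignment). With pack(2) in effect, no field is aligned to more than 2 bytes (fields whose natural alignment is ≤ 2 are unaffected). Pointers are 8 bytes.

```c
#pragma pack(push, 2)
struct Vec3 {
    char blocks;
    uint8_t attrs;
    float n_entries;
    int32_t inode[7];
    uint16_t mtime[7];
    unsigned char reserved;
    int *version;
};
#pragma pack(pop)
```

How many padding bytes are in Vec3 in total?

1

blocks at 0 (size 1, align 1) → ends 1
attrs at 1 (size 1, align 1) → ends 2
n_entries at 2 (size 4, align 2) → ends 6
inode at 6 (size 28, align 2) → ends 34
mtime at 34 (size 14, align 2) → ends 48
reserved at 48 (size 1, align 1) → ends 49
pad 1 to align 2 for version
version at 50 (size 8, align 2) → ends 58
total 58 bytes, alignment 2
data bytes 57, size 58 → padding 1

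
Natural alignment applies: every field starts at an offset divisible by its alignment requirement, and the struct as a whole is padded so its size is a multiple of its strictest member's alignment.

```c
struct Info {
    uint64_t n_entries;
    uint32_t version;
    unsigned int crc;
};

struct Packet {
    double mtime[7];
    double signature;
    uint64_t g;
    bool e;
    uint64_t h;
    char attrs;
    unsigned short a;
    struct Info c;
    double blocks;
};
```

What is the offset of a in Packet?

Info: @0: n_entries [8B, align 8] → 8; @8: version [4B, align 4] → 12; @12: crc [4B, align 4] → 16; size 16, align 8
@0: mtime [56B, align 8] → 56
@56: signature [8B, align 8] → 64
@64: g [8B, align 8] → 72
@72: e [1B, align 1] → 73
+7 pad (align 8)
@80: h [8B, align 8] → 88
@88: attrs [1B, align 1] → 89
+1 pad (align 2)
@90: a [2B, align 2] → 92

90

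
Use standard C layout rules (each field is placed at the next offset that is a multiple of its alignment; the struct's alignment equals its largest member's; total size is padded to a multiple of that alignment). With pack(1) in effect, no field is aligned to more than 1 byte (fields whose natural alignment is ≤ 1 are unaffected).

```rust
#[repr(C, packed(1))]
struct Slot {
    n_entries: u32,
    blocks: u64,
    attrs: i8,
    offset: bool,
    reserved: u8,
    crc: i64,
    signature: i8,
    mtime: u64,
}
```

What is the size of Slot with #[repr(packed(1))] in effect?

n_entries at 0 (size 4, align 1) → ends 4
blocks at 4 (size 8, align 1) → ends 12
attrs at 12 (size 1, align 1) → ends 13
offset at 13 (size 1, align 1) → ends 14
reserved at 14 (size 1, align 1) → ends 15
crc at 15 (size 8, align 1) → ends 23
signature at 23 (size 1, align 1) → ends 24
mtime at 24 (size 8, align 1) → ends 32
total 32 bytes, alignment 1

32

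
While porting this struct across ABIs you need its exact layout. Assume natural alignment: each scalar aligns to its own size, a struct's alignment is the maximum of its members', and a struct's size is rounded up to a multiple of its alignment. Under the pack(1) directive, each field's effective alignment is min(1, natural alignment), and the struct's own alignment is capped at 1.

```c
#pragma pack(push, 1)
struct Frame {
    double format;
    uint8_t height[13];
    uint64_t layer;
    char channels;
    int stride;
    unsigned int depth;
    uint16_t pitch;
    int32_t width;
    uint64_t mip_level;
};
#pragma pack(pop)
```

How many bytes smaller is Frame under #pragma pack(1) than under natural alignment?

natural layout:
  @0: format [8B, align 8] → 8
  @8: height [13B, align 1] → 21
  +3 pad (align 8)
  @24: layer [8B, align 8] → 32
  @32: channels [1B, align 1] → 33
  +3 pad (align 4)
  @36: stride [4B, align 4] → 40
  @40: depth [4B, align 4] → 44
  @44: pitch [2B, align 2] → 46
  +2 pad (align 4)
  @48: width [4B, align 4] → 52
  +4 pad (align 8)
  @56: mip_level [8B, align 8] → 64
  size 64, align 8
packed(1) layout:
  @0: format [8B, align 1] → 8
  @8: height [13B, align 1] → 21
  @21: layer [8B, align 1] → 29
  @29: channels [1B, align 1] → 30
  @30: stride [4B, align 1] → 34
  @34: depth [4B, align 1] → 38
  @38: pitch [2B, align 1] → 40
  @40: width [4B, align 1] → 44
  @44: mip_level [8B, align 1] → 52
  size 52, align 1
64 − 52 = 12

12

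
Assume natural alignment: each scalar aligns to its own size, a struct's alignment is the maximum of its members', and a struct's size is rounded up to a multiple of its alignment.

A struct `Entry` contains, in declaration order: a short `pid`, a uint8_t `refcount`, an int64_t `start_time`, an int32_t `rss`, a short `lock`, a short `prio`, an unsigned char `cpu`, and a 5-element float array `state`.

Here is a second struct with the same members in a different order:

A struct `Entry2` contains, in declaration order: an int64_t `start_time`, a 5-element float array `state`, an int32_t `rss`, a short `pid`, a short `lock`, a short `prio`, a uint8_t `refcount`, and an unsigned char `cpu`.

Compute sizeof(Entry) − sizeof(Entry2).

@0: pid [2B, align 2] → 2
@2: refcount [1B, align 1] → 3
+5 pad (align 8)
@8: start_time [8B, align 8] → 16
@16: rss [4B, align 4] → 20
@20: lock [2B, align 2] → 22
@22: prio [2B, align 2] → 24
@24: cpu [1B, align 1] → 25
+3 pad (align 4)
@28: state [20B, align 4] → 48
size 48, align 8
— Entry2 —
@0: start_time [8B, align 8] → 8
@8: state [20B, align 4] → 28
@28: rss [4B, align 4] → 32
@32: pid [2B, align 2] → 34
@34: lock [2B, align 2] → 36
@36: prio [2B, align 2] → 38
@38: refcount [1B, align 1] → 39
@39: cpu [1B, align 1] → 40
size 40, align 8
48 − 40 = 8

8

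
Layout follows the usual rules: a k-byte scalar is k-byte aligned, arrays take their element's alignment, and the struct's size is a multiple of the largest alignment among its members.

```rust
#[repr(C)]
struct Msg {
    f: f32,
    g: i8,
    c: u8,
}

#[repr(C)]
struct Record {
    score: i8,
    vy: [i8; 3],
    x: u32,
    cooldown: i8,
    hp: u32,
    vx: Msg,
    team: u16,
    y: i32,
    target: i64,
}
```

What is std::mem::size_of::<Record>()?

40 bytes

Msg: 0..4  f  (4B, 4-aligned); 4..5  g  (1B, 1-aligned); 5..6  c  (1B, 1-aligned); 6..8  -- tail padding (2B); sizeof = 8, alignof = 4
0..1  score  (1B, 1-aligned)
1..4  vy  (3B, 1-aligned)
4..8  x  (4B, 4-aligned)
8..9  cooldown  (1B, 1-aligned)
9..12  -- padding (3B)
12..16  hp  (4B, 4-aligned)
16..24  vx  (8B, 4-aligned)
24..26  team  (2B, 2-aligned)
26..28  -- padding (2B)
28..32  y  (4B, 4-aligned)
32..40  target  (8B, 8-aligned)
sizeof = 40, alignof = 8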